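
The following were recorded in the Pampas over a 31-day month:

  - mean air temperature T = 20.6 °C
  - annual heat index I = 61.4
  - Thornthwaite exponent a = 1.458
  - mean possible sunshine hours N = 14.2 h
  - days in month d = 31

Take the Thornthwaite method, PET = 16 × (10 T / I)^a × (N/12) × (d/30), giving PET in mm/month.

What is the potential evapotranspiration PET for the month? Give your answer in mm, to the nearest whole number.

10T/I = 10 × 20.6 / 61.4 = 3.3550
(10T/I)^a = 3.3550^1.458 = 5.8406
Uncorrected PET = 16 × 5.8406 = 93.450 mm
Correction = (N/12)(d/30) = (14.2/12)(31/30) = 1.2228
PET = 93.450 × 1.2228 = 114.271 mm/month

114 mm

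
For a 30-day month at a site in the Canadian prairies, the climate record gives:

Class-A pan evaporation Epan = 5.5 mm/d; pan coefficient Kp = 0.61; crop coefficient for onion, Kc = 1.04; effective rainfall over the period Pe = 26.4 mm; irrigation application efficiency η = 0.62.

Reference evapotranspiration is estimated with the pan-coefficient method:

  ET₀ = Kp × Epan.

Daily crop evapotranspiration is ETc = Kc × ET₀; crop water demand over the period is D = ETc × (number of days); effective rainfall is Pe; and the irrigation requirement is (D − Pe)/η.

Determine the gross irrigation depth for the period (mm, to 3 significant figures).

ET₀ = 0.61 × 5.5 = 3.3550 mm/d
ETc = Kc × ET₀ = 1.04 × 3.3550 = 3.4892 mm/d
Crop demand D = ETc × 30 d = 3.4892 × 30 = 104.676 mm
D − Pe = 104.676 − 26.4 = 78.276 mm
Gross irrigation = 78.276 / 0.62 = 126.252 mm

126 mm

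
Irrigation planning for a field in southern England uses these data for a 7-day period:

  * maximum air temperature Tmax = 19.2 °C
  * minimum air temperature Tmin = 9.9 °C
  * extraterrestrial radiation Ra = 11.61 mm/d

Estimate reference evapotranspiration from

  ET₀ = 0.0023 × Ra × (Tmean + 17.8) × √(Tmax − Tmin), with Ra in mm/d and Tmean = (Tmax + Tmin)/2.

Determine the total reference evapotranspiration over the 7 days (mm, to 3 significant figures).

Tmean = (19.2 + 9.9)/2 = 14.55 °C
ET₀ = 0.0023 × 11.61 × (14.55 + 17.8) × √9.3 = 0.0023 × 11.61 × 32.35 × 3.0496 = 2.6344 mm/d
Over 7 days: 2.6344 × 7 = 18.441 mm

18.4 mm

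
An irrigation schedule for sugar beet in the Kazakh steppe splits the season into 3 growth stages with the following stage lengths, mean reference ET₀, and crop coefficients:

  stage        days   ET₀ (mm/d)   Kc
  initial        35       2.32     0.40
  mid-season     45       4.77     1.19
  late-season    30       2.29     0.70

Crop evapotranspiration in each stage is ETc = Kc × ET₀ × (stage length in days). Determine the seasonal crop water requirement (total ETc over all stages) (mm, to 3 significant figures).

initial: 0.40 × 2.32 × 35 = 32.48 mm
mid-season: 1.19 × 4.77 × 45 = 255.43 mm
late-season: 0.70 × 2.29 × 30 = 48.09 mm
Seasonal total = 336.00 mm

336 mm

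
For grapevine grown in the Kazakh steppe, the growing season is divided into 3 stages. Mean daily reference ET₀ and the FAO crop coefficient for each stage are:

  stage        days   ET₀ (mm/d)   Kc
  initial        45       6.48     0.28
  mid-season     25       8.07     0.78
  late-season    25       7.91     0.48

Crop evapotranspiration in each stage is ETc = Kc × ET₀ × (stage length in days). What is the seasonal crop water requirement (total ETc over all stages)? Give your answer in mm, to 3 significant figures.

334 mm

initial: 0.28 × 6.48 × 45 = 81.65 mm
mid-season: 0.78 × 8.07 × 25 = 157.37 mm
late-season: 0.48 × 7.91 × 25 = 94.92 mm
Seasonal total = 333.94 mm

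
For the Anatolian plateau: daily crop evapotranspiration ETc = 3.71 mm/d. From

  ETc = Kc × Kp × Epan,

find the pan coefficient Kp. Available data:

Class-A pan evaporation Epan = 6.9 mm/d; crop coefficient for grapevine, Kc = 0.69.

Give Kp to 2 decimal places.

ETc = Kc × Kp × Epan  ⇒  Kp = ETc / (Kc × Epan)
Kp = 3.71 / (0.69 × 6.9) = 3.71 / 4.761 = 0.7792

0.78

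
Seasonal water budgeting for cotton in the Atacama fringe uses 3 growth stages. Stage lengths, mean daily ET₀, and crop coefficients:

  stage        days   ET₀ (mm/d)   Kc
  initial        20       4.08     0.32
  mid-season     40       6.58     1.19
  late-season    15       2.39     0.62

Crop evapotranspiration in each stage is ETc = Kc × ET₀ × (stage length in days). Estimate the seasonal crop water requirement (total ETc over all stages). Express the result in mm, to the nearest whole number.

362 mm

initial: 0.32 × 4.08 × 20 = 26.11 mm
mid-season: 1.19 × 6.58 × 40 = 313.21 mm
late-season: 0.62 × 2.39 × 15 = 22.23 mm
Seasonal total = 361.55 mm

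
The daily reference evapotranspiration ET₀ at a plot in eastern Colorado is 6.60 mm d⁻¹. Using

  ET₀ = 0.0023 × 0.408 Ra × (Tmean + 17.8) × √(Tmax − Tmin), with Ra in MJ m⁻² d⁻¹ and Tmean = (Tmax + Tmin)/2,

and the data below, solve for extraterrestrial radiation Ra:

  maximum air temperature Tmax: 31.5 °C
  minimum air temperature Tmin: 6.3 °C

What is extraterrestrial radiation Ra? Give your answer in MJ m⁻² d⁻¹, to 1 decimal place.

38.2 MJ m⁻² d⁻¹

Tmean = (31.5+6.3)/2 = 18.90 °C; ΔT = 25.2
Ra = ET₀ / [0.0023 × 0.408 × (Tmean+17.8) × √ΔT]
   = 6.60 / (0.0023 × 0.408 × 36.70 × 5.0200) = 38.176 MJ m⁻² d⁻¹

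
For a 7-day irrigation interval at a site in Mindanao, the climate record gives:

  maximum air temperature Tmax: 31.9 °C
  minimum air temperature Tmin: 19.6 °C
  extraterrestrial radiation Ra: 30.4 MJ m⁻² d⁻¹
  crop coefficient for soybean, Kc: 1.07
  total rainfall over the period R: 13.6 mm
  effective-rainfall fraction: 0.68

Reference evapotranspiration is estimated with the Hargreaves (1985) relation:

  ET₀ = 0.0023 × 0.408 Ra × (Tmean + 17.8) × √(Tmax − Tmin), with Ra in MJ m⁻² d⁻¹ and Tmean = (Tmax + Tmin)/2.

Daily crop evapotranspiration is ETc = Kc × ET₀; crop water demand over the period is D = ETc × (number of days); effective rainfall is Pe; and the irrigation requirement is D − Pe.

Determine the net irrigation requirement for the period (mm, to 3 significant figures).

Tmean = (31.9 + 19.6)/2 = 25.75 °C
0.408 Ra = 0.408 × 30.4 = 12.4032 mm/d equivalent
ET₀ = 0.0023 × 12.4032 × (25.75 + 17.8) × √12.3 = 0.0023 × 12.4032 × 43.55 × 3.5071 = 4.3571 mm/d
ETc = Kc × ET₀ = 1.07 × 4.3571 = 4.6621 mm/d
Crop demand D = ETc × 7 d = 4.6621 × 7 = 32.635 mm
Pe = 0.68 × 13.6 = 9.248 mm
D − Pe = 32.635 − 9.248 = 23.387 mm

23.4 mm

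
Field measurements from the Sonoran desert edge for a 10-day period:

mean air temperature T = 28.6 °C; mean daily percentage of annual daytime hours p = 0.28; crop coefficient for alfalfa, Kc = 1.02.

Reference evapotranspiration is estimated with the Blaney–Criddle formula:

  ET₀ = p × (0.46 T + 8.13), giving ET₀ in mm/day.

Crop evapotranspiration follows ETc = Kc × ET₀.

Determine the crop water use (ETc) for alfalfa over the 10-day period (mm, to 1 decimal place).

ET₀ = 0.28 × (0.46 × 28.6 + 8.13) = 0.28 × 21.286 = 5.9601 mm/d
ETc = Kc × ET₀ = 1.02 × 5.9601 = 6.0793 mm/d
Over 10 days: 6.0793 × 10 = 60.793 mm

60.8 mm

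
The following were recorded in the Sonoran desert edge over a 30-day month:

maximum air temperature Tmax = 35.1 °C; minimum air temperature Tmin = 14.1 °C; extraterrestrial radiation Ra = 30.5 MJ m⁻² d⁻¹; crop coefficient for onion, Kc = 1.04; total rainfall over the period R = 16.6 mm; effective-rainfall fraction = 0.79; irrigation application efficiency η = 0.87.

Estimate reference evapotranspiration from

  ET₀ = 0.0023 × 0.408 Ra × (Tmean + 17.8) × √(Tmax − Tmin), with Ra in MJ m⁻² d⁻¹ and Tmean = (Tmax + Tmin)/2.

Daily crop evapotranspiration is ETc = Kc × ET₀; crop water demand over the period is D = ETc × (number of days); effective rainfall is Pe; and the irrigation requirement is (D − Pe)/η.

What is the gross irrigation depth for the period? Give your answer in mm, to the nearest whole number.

Tmean = (35.1 + 14.1)/2 = 24.60 °C
0.408 Ra = 0.408 × 30.5 = 12.4440 mm/d equivalent
ET₀ = 0.0023 × 12.4440 × (24.60 + 17.8) × √21.0 = 0.0023 × 12.4440 × 42.40 × 4.5826 = 5.5612 mm/d
ETc = Kc × ET₀ = 1.04 × 5.5612 = 5.7836 mm/d
Crop demand D = ETc × 30 d = 5.7836 × 30 = 173.508 mm
Pe = 0.79 × 16.6 = 13.114 mm
D − Pe = 173.508 − 13.114 = 160.394 mm
Gross irrigation = 160.394 / 0.87 = 184.361 mm

184 mm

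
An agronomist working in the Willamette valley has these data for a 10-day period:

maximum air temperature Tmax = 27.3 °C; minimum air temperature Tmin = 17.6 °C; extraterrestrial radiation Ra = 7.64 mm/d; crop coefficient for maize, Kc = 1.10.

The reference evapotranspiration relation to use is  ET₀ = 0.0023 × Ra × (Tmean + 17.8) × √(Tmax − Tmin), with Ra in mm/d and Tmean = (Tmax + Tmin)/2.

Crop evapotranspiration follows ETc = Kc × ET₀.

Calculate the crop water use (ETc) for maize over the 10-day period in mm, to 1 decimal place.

24.2 mm

Tmean = (27.3 + 17.6)/2 = 22.45 °C
ET₀ = 0.0023 × 7.64 × (22.45 + 17.8) × √9.7 = 0.0023 × 7.64 × 40.25 × 3.1145 = 2.2028 mm/d
ETc = Kc × ET₀ = 1.10 × 2.2028 = 2.4231 mm/d
Over 10 days: 2.4231 × 10 = 24.231 mm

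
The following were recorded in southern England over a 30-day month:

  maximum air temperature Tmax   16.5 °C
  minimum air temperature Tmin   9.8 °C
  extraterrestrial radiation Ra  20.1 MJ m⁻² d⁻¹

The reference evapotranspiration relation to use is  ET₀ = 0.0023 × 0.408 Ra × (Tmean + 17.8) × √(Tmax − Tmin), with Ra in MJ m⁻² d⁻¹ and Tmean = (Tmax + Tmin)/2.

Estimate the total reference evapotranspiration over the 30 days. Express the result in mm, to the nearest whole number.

Tmean = (16.5 + 9.8)/2 = 13.15 °C
0.408 Ra = 0.408 × 20.1 = 8.2008 mm/d equivalent
ET₀ = 0.0023 × 8.2008 × (13.15 + 17.8) × √6.7 = 0.0023 × 8.2008 × 30.95 × 2.5884 = 1.5110 mm/d
Over 30 days: 1.5110 × 30 = 45.330 mm

45 mm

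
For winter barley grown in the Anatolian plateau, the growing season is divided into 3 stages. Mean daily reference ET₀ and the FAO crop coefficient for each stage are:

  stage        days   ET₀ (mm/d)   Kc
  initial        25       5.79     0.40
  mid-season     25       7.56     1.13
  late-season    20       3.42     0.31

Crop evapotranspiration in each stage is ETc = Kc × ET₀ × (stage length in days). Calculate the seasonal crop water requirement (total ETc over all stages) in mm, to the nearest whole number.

293 mm

initial: 0.40 × 5.79 × 25 = 57.90 mm
mid-season: 1.13 × 7.56 × 25 = 213.57 mm
late-season: 0.31 × 3.42 × 20 = 21.20 mm
Seasonal total = 292.67 mm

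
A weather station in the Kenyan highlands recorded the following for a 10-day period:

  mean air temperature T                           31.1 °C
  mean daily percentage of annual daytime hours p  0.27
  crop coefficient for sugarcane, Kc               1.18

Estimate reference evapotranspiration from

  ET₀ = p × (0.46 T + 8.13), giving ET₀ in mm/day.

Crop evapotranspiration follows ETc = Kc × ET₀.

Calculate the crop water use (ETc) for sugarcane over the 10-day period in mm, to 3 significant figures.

ET₀ = 0.27 × (0.46 × 31.1 + 8.13) = 0.27 × 22.436 = 6.0577 mm/d
ETc = Kc × ET₀ = 1.18 × 6.0577 = 7.1481 mm/d
Over 10 days: 7.1481 × 10 = 71.481 mm

71.5 mm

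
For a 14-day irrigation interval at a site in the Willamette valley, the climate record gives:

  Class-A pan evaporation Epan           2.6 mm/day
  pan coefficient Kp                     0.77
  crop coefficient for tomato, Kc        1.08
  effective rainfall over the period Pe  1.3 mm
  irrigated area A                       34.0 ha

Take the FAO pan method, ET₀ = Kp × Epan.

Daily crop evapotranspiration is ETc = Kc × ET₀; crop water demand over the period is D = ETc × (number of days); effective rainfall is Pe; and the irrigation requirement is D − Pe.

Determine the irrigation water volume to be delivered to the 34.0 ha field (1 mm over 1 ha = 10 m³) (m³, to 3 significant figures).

9850 m³

ET₀ = 0.77 × 2.6 = 2.0020 mm/d
ETc = Kc × ET₀ = 1.08 × 2.0020 = 2.1622 mm/d
Crop demand D = ETc × 14 d = 2.1622 × 14 = 30.271 mm
D − Pe = 30.271 − 1.3 = 28.971 mm
Volume = 28.971 mm × 34.0 ha × 10 = 9850.1 m³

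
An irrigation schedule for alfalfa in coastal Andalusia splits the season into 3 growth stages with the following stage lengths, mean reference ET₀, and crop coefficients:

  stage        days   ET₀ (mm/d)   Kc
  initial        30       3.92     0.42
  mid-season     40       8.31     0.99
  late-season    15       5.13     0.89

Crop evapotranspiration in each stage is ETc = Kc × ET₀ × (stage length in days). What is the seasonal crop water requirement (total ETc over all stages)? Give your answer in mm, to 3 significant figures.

447 mm

initial: 0.42 × 3.92 × 30 = 49.39 mm
mid-season: 0.99 × 8.31 × 40 = 329.08 mm
late-season: 0.89 × 5.13 × 15 = 68.49 mm
Seasonal total = 446.96 mm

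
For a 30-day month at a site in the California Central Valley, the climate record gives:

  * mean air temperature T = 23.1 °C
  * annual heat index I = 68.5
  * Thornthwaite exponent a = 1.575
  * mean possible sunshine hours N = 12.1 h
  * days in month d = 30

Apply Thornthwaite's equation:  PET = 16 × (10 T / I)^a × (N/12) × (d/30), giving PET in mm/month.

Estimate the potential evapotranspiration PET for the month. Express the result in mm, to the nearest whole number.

10T/I = 10 × 23.1 / 68.5 = 3.3723
(10T/I)^a = 3.3723^1.575 = 6.7840
Uncorrected PET = 16 × 6.7840 = 108.544 mm
Correction = (N/12)(d/30) = (12.1/12)(30/30) = 1.0083
PET = 108.544 × 1.0083 = 109.445 mm/month

109 mm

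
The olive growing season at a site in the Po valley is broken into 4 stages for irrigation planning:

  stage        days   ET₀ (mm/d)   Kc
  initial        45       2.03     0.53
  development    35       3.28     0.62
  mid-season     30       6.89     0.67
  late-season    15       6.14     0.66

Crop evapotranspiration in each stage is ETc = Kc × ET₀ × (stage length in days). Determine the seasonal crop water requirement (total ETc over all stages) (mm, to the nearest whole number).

319 mm

initial: 0.53 × 2.03 × 45 = 48.42 mm
development: 0.62 × 3.28 × 35 = 71.18 mm
mid-season: 0.67 × 6.89 × 30 = 138.49 mm
late-season: 0.66 × 6.14 × 15 = 60.79 mm
Seasonal total = 318.88 mm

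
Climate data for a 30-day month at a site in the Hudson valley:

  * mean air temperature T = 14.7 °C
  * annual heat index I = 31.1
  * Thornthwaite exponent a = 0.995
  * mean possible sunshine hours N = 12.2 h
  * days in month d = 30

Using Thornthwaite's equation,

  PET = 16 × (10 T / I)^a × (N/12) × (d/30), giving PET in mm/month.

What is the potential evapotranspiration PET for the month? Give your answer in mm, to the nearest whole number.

10T/I = 10 × 14.7 / 31.1 = 4.7267
(10T/I)^a = 4.7267^0.995 = 4.6901
Uncorrected PET = 16 × 4.6901 = 75.042 mm
Correction = (N/12)(d/30) = (12.2/12)(30/30) = 1.0167
PET = 75.042 × 1.0167 = 76.295 mm/month

76 mm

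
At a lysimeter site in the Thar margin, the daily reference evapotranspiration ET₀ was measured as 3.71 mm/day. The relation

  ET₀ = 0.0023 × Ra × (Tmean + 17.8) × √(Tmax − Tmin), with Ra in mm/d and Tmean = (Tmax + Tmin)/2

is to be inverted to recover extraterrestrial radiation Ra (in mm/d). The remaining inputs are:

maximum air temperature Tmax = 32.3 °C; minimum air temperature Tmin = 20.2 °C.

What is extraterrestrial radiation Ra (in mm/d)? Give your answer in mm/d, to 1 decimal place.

10.5 mm/d

Tmean = 26.25 °C; √ΔT = 3.4785
Ra = ET₀ / [0.0023 × (Tmean+17.8) × √ΔT] = 3.71 / (0.0023 × 44.05 × 3.4785) = 10.527 mm/d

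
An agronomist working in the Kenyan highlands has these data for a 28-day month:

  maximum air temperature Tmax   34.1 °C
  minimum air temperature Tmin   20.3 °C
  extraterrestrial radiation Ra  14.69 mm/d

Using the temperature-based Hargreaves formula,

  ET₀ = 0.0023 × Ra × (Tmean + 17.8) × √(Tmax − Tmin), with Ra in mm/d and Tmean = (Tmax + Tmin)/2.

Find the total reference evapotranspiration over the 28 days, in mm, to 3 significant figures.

Tmean = (34.1 + 20.3)/2 = 27.20 °C
ET₀ = 0.0023 × 14.69 × (27.20 + 17.8) × √13.8 = 0.0023 × 14.69 × 45.00 × 3.7148 = 5.6480 mm/d
Over 28 days: 5.6480 × 28 = 158.144 mm

158 mm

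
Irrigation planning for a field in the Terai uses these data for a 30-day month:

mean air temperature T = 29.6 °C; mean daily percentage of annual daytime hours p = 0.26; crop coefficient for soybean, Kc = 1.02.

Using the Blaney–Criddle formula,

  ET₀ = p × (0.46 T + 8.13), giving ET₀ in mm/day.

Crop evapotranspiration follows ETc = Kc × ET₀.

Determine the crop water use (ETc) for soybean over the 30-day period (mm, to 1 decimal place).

173.0 mm

ET₀ = 0.26 × (0.46 × 29.6 + 8.13) = 0.26 × 21.746 = 5.6540 mm/d
ETc = Kc × ET₀ = 1.02 × 5.6540 = 5.7671 mm/d
Over 30 days: 5.7671 × 30 = 173.013 mm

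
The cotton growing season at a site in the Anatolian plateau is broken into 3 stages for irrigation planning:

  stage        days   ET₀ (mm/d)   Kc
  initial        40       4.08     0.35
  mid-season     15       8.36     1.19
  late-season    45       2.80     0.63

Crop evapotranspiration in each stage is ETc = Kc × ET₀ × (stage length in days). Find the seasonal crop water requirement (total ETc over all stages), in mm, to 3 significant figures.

286 mm

initial: 0.35 × 4.08 × 40 = 57.12 mm
mid-season: 1.19 × 8.36 × 15 = 149.23 mm
late-season: 0.63 × 2.80 × 45 = 79.38 mm
Seasonal total = 285.73 mm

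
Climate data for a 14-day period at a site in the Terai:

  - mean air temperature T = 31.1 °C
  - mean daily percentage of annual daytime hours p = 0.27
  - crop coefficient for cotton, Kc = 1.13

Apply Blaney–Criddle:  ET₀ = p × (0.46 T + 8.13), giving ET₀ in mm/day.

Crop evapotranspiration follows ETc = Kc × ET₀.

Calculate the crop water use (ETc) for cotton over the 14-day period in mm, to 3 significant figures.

95.8 mm

ET₀ = 0.27 × (0.46 × 31.1 + 8.13) = 0.27 × 22.436 = 6.0577 mm/d
ETc = Kc × ET₀ = 1.13 × 6.0577 = 6.8452 mm/d
Over 14 days: 6.8452 × 14 = 95.833 mm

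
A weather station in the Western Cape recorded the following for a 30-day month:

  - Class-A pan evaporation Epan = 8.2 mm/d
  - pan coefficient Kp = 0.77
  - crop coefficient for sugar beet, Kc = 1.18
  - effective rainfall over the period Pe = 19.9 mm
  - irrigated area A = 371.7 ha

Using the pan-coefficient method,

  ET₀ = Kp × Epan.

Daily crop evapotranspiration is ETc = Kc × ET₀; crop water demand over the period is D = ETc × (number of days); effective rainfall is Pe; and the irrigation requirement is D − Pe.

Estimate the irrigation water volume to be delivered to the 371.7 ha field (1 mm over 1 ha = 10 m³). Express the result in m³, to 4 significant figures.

756800 m³

ET₀ = 0.77 × 8.2 = 6.3140 mm/d
ETc = Kc × ET₀ = 1.18 × 6.3140 = 7.4505 mm/d
Crop demand D = ETc × 30 d = 7.4505 × 30 = 223.515 mm
D − Pe = 223.515 − 19.9 = 203.615 mm
Volume = 203.615 mm × 371.7 ha × 10 = 756837.0 m³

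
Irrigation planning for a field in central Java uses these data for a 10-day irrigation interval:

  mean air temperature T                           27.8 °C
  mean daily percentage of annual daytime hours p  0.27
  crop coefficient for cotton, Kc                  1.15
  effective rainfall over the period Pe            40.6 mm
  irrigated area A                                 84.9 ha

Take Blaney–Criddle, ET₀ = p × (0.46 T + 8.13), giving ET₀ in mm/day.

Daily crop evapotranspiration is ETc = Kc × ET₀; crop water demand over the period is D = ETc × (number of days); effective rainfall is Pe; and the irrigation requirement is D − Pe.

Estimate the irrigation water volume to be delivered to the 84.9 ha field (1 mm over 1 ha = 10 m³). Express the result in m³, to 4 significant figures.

20670 m³

ET₀ = 0.27 × (0.46 × 27.8 + 8.13) = 0.27 × 20.918 = 5.6479 mm/d
ETc = Kc × ET₀ = 1.15 × 5.6479 = 6.4951 mm/d
Crop demand D = ETc × 10 d = 6.4951 × 10 = 64.951 mm
D − Pe = 64.951 − 40.6 = 24.351 mm
Volume = 24.351 mm × 84.9 ha × 10 = 20674.0 m³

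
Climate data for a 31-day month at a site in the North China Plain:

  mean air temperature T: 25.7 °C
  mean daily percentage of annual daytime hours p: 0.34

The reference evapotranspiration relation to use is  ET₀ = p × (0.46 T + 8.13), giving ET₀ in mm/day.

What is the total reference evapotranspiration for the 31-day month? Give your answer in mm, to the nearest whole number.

ET₀ = 0.34 × (0.46 × 25.7 + 8.13) = 0.34 × 19.952 = 6.7837 mm/d
Monthly total = 6.7837 × 31 = 210.295 mm

210 mm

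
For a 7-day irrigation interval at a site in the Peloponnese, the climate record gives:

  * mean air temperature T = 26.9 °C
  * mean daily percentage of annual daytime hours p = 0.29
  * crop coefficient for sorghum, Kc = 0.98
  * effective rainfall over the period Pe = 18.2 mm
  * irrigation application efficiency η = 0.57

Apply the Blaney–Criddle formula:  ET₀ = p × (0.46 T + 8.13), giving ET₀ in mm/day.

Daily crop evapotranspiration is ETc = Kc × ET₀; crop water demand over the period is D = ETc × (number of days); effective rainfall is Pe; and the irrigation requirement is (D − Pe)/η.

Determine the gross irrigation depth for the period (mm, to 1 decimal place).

ET₀ = 0.29 × (0.46 × 26.9 + 8.13) = 0.29 × 20.504 = 5.9462 mm/d
ETc = Kc × ET₀ = 0.98 × 5.9462 = 5.8273 mm/d
Crop demand D = ETc × 7 d = 5.8273 × 7 = 40.791 mm
D − Pe = 40.791 − 18.2 = 22.591 mm
Gross irrigation = 22.591 / 0.57 = 39.633 mm

39.6 mm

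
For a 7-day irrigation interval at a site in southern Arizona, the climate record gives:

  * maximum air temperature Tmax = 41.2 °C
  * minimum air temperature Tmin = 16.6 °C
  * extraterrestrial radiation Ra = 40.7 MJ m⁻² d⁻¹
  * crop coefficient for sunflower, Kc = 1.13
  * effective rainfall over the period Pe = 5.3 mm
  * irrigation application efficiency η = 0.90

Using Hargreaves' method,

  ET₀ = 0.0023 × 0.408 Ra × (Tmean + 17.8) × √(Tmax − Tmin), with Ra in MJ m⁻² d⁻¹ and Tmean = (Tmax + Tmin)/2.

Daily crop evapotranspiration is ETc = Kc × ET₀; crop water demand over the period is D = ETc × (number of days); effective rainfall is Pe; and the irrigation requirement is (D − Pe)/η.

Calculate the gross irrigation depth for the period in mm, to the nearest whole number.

72 mm

Tmean = (41.2 + 16.6)/2 = 28.90 °C
0.408 Ra = 0.408 × 40.7 = 16.6056 mm/d equivalent
ET₀ = 0.0023 × 16.6056 × (28.90 + 17.8) × √24.6 = 0.0023 × 16.6056 × 46.70 × 4.9598 = 8.8463 mm/d
ETc = Kc × ET₀ = 1.13 × 8.8463 = 9.9963 mm/d
Crop demand D = ETc × 7 d = 9.9963 × 7 = 69.974 mm
D − Pe = 69.974 − 5.3 = 64.674 mm
Gross irrigation = 64.674 / 0.90 = 71.860 mm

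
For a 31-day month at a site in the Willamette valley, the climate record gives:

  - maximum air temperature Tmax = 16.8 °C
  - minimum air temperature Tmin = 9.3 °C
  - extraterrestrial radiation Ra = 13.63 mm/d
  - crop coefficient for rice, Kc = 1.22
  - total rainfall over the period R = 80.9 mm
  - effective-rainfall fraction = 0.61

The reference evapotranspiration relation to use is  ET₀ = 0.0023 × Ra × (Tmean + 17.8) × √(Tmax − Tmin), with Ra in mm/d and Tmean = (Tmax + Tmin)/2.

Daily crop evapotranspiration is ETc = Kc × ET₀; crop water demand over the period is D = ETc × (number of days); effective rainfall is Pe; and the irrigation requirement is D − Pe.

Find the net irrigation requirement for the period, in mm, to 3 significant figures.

50.8 mm

Tmean = (16.8 + 9.3)/2 = 13.05 °C
ET₀ = 0.0023 × 13.63 × (13.05 + 17.8) × √7.5 = 0.0023 × 13.63 × 30.85 × 2.7386 = 2.6485 mm/d
ETc = Kc × ET₀ = 1.22 × 2.6485 = 3.2312 mm/d
Crop demand D = ETc × 31 d = 3.2312 × 31 = 100.167 mm
Pe = 0.61 × 80.9 = 49.349 mm
D − Pe = 100.167 − 49.349 = 50.818 mm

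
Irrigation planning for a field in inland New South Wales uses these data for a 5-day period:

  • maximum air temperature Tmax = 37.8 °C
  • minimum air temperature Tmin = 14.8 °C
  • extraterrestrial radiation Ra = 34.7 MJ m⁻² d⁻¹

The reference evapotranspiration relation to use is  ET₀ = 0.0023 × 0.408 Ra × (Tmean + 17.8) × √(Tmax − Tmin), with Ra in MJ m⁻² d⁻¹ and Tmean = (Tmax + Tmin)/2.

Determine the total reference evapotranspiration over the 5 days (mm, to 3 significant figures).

34.4 mm

Tmean = (37.8 + 14.8)/2 = 26.30 °C
0.408 Ra = 0.408 × 34.7 = 14.1576 mm/d equivalent
ET₀ = 0.0023 × 14.1576 × (26.30 + 17.8) × √23.0 = 0.0023 × 14.1576 × 44.10 × 4.7958 = 6.8868 mm/d
Over 5 days: 6.8868 × 5 = 34.434 mm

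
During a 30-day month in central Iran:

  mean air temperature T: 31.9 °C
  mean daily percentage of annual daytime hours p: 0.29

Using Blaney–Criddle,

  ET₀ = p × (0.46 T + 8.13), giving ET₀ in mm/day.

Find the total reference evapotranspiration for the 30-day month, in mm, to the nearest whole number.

ET₀ = 0.29 × (0.46 × 31.9 + 8.13) = 0.29 × 22.804 = 6.6132 mm/d
Monthly total = 6.6132 × 30 = 198.396 mm

198 mm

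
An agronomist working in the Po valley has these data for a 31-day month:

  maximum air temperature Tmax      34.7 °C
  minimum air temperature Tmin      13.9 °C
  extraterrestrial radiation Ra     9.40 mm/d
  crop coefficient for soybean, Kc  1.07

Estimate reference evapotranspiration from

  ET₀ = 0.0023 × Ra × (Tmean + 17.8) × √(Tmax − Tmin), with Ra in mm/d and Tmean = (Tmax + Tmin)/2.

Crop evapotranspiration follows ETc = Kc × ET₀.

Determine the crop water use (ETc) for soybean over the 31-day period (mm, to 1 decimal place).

Tmean = (34.7 + 13.9)/2 = 24.30 °C
ET₀ = 0.0023 × 9.40 × (24.30 + 17.8) × √20.8 = 0.0023 × 9.40 × 42.10 × 4.5607 = 4.1512 mm/d
ETc = Kc × ET₀ = 1.07 × 4.1512 = 4.4418 mm/d
Over 31 days: 4.4418 × 31 = 137.696 mm

137.7 mm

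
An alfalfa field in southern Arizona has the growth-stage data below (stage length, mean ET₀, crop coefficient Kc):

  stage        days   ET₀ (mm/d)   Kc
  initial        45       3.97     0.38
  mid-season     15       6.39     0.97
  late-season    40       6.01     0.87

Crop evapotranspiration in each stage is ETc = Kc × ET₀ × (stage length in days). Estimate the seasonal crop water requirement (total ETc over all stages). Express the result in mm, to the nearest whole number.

initial: 0.38 × 3.97 × 45 = 67.89 mm
mid-season: 0.97 × 6.39 × 15 = 92.97 mm
late-season: 0.87 × 6.01 × 40 = 209.15 mm
Seasonal total = 370.01 mm

370 mm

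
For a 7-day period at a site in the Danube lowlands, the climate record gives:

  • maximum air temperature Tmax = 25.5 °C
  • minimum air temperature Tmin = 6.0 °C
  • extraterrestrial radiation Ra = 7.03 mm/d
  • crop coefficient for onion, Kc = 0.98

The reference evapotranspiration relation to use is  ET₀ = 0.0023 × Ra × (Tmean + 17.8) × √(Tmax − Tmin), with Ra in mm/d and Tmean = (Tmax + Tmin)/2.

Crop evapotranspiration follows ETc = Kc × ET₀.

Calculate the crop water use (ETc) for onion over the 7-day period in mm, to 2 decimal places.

16.43 mm

Tmean = (25.5 + 6.0)/2 = 15.75 °C
ET₀ = 0.0023 × 7.03 × (15.75 + 17.8) × √19.5 = 0.0023 × 7.03 × 33.55 × 4.4159 = 2.3955 mm/d
ETc = Kc × ET₀ = 0.98 × 2.3955 = 2.3476 mm/d
Over 7 days: 2.3476 × 7 = 16.433 mm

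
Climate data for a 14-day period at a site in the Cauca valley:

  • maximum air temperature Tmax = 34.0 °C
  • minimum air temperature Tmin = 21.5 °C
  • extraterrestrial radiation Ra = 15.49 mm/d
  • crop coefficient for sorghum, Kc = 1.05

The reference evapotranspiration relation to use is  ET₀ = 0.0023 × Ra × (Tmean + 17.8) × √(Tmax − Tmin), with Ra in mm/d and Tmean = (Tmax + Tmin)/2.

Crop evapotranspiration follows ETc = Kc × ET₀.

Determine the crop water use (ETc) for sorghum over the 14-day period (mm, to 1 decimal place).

84.3 mm

Tmean = (34.0 + 21.5)/2 = 27.75 °C
ET₀ = 0.0023 × 15.49 × (27.75 + 17.8) × √12.5 = 0.0023 × 15.49 × 45.55 × 3.5355 = 5.7374 mm/d
ETc = Kc × ET₀ = 1.05 × 5.7374 = 6.0243 mm/d
Over 14 days: 6.0243 × 14 = 84.340 mm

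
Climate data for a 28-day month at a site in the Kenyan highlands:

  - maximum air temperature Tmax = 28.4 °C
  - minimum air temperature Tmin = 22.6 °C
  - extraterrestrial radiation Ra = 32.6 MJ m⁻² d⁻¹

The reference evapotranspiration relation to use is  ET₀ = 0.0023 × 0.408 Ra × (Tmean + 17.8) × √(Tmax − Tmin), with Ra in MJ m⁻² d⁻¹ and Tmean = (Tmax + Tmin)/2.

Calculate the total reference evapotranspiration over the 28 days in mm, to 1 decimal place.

89.3 mm

Tmean = (28.4 + 22.6)/2 = 25.50 °C
0.408 Ra = 0.408 × 32.6 = 13.3008 mm/d equivalent
ET₀ = 0.0023 × 13.3008 × (25.50 + 17.8) × √5.8 = 0.0023 × 13.3008 × 43.30 × 2.4083 = 3.1901 mm/d
Over 28 days: 3.1901 × 28 = 89.323 mm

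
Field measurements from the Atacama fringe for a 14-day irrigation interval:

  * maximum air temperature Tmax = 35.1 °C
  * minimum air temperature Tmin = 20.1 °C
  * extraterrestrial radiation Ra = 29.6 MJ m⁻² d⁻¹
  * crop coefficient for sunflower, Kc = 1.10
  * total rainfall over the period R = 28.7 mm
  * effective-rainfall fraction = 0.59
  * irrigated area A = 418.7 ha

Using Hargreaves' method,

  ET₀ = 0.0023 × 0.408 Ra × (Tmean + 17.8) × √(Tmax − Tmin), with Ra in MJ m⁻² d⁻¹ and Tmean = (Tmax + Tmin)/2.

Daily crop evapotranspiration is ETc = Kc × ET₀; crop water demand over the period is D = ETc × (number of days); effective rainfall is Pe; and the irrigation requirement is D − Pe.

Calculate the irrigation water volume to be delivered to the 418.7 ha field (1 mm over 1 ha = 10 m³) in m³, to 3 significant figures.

244000 m³

Tmean = (35.1 + 20.1)/2 = 27.60 °C
0.408 Ra = 0.408 × 29.6 = 12.0768 mm/d equivalent
ET₀ = 0.0023 × 12.0768 × (27.60 + 17.8) × √15.0 = 0.0023 × 12.0768 × 45.40 × 3.8730 = 4.8841 mm/d
ETc = Kc × ET₀ = 1.10 × 4.8841 = 5.3725 mm/d
Crop demand D = ETc × 14 d = 5.3725 × 14 = 75.215 mm
Pe = 0.59 × 28.7 = 16.933 mm
D − Pe = 75.215 − 16.933 = 58.282 mm
Volume = 58.282 mm × 418.7 ha × 10 = 244026.7 m³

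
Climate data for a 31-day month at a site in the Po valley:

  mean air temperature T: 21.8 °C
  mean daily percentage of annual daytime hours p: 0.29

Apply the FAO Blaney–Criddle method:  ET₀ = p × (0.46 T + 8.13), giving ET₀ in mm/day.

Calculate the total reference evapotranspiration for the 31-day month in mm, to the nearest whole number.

ET₀ = 0.29 × (0.46 × 21.8 + 8.13) = 0.29 × 18.158 = 5.2658 mm/d
Monthly total = 5.2658 × 31 = 163.240 mm

163 mm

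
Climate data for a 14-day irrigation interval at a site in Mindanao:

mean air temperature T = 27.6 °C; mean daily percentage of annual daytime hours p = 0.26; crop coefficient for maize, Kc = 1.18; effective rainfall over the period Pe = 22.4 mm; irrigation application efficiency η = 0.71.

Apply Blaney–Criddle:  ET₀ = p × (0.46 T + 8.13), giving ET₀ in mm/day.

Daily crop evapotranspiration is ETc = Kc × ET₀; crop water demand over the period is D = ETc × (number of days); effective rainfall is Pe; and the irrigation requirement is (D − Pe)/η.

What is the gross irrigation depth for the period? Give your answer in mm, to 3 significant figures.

94.4 mm

ET₀ = 0.26 × (0.46 × 27.6 + 8.13) = 0.26 × 20.826 = 5.4148 mm/d
ETc = Kc × ET₀ = 1.18 × 5.4148 = 6.3895 mm/d
Crop demand D = ETc × 14 d = 6.3895 × 14 = 89.453 mm
D − Pe = 89.453 − 22.4 = 67.053 mm
Gross irrigation = 67.053 / 0.71 = 94.441 mm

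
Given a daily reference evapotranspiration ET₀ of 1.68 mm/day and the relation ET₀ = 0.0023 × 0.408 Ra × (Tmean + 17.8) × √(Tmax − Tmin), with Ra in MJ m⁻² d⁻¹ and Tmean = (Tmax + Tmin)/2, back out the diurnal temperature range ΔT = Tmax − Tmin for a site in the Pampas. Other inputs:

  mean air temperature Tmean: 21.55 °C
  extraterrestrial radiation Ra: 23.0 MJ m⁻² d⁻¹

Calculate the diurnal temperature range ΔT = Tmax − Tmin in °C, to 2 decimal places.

√ΔT = ET₀ / [0.0023 × 0.408 × Ra × (Tmean+17.8)] = 1.68 / (0.0023 × 9.3840 × 39.35) = 1.9781
ΔT = 1.9781² = 3.913 °C

3.91 °C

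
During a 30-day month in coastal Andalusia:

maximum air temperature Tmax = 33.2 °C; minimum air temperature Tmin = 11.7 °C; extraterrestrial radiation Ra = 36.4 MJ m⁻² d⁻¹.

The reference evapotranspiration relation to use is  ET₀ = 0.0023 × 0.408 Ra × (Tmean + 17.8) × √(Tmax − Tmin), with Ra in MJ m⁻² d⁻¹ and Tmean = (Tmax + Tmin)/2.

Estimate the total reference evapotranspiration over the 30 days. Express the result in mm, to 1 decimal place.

191.2 mm

Tmean = (33.2 + 11.7)/2 = 22.45 °C
0.408 Ra = 0.408 × 36.4 = 14.8512 mm/d equivalent
ET₀ = 0.0023 × 14.8512 × (22.45 + 17.8) × √21.5 = 0.0023 × 14.8512 × 40.25 × 4.6368 = 6.3749 mm/d
Over 30 days: 6.3749 × 30 = 191.247 mm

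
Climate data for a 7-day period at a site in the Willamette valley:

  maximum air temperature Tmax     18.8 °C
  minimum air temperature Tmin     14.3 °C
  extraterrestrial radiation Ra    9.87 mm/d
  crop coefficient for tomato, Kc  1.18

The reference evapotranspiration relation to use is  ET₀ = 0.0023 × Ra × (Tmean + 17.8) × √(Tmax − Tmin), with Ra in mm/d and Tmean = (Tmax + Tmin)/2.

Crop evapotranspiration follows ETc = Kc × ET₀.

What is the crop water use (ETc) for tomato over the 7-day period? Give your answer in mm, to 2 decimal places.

Tmean = (18.8 + 14.3)/2 = 16.55 °C
ET₀ = 0.0023 × 9.87 × (16.55 + 17.8) × √4.5 = 0.0023 × 9.87 × 34.35 × 2.1213 = 1.6541 mm/d
ETc = Kc × ET₀ = 1.18 × 1.6541 = 1.9518 mm/d
Over 7 days: 1.9518 × 7 = 13.663 mm

13.66 mm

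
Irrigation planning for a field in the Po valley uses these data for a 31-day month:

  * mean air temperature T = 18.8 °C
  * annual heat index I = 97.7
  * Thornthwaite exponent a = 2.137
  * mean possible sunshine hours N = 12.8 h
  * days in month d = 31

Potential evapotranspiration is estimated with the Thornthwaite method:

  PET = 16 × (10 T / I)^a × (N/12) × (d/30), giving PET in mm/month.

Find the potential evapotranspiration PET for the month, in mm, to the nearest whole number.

71 mm

10T/I = 10 × 18.8 / 97.7 = 1.9243
(10T/I)^a = 1.9243^2.137 = 4.0503
Uncorrected PET = 16 × 4.0503 = 64.805 mm
Correction = (N/12)(d/30) = (12.8/12)(31/30) = 1.1022
PET = 64.805 × 1.1022 = 71.428 mm/month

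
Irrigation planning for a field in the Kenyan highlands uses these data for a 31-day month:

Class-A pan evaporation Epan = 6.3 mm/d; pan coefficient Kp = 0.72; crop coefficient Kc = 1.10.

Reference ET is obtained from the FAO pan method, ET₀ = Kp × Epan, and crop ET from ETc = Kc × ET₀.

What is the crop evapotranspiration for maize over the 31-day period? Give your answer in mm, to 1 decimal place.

154.7 mm

ET₀ = 0.72 × 6.3 = 4.5360 mm/d
ETc = Kc × ET₀ = 1.10 × 4.5360 = 4.9896 mm/d
Over 31 days: 4.9896 × 31 = 154.678 mm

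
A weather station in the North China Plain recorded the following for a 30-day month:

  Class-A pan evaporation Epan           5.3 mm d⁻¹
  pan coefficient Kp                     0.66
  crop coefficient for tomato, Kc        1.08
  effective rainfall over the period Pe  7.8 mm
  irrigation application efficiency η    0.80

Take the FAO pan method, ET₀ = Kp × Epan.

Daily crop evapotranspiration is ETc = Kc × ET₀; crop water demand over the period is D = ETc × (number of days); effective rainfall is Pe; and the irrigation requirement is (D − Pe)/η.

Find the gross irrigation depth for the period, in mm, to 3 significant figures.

132 mm

ET₀ = 0.66 × 5.3 = 3.4980 mm/d
ETc = Kc × ET₀ = 1.08 × 3.4980 = 3.7778 mm/d
Crop demand D = ETc × 30 d = 3.7778 × 30 = 113.334 mm
D − Pe = 113.334 − 7.8 = 105.534 mm
Gross irrigation = 105.534 / 0.80 = 131.918 mm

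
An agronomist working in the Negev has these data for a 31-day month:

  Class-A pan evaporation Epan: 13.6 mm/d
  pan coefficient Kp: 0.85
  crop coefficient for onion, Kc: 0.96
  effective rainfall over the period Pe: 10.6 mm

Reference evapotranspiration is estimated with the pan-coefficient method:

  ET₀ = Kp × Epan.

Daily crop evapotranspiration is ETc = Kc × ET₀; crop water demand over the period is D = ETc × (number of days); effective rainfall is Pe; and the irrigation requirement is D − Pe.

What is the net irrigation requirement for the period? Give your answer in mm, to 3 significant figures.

ET₀ = 0.85 × 13.6 = 11.5600 mm/d
ETc = Kc × ET₀ = 0.96 × 11.5600 = 11.0976 mm/d
Crop demand D = ETc × 31 d = 11.0976 × 31 = 344.026 mm
D − Pe = 344.026 − 10.6 = 333.426 mm

333 mm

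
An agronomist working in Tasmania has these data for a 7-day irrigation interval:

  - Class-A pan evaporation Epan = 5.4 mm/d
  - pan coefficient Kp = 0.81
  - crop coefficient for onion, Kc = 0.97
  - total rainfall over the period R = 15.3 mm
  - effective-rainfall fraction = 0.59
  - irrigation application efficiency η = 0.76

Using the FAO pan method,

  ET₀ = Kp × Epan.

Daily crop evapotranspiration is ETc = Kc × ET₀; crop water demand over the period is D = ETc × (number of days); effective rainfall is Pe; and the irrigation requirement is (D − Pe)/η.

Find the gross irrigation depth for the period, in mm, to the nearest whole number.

27 mm

ET₀ = 0.81 × 5.4 = 4.3740 mm/d
ETc = Kc × ET₀ = 0.97 × 4.3740 = 4.2428 mm/d
Crop demand D = ETc × 7 d = 4.2428 × 7 = 29.700 mm
Pe = 0.59 × 15.3 = 9.027 mm
D − Pe = 29.700 − 9.027 = 20.673 mm
Gross irrigation = 20.673 / 0.76 = 27.201 mm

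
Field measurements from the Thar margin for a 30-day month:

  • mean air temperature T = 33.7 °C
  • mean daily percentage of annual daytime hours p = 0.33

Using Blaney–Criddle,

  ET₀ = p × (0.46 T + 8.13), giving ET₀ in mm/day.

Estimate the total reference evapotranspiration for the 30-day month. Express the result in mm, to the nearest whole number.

ET₀ = 0.33 × (0.46 × 33.7 + 8.13) = 0.33 × 23.632 = 7.7986 mm/d
Monthly total = 7.7986 × 30 = 233.958 mm

234 mm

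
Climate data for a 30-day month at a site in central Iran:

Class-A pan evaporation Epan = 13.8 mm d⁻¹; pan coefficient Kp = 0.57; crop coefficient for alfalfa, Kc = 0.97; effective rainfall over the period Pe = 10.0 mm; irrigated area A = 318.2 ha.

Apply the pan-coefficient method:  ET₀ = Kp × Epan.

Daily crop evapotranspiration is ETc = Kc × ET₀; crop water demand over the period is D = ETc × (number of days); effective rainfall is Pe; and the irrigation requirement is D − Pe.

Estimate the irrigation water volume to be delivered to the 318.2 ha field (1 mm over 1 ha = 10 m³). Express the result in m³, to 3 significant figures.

697000 m³

ET₀ = 0.57 × 13.8 = 7.8660 mm/d
ETc = Kc × ET₀ = 0.97 × 7.8660 = 7.6300 mm/d
Crop demand D = ETc × 30 d = 7.6300 × 30 = 228.900 mm
D − Pe = 228.900 − 10.0 = 218.900 mm
Volume = 218.900 mm × 318.2 ha × 10 = 696539.8 m³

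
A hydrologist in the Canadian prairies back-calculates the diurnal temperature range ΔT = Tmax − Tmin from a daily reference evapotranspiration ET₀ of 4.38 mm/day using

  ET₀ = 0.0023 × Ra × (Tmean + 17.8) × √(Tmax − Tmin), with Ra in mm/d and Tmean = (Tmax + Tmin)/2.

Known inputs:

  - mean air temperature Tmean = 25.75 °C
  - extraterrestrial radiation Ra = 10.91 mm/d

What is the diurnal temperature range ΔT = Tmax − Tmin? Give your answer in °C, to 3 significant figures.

16.1 °C

√ΔT = ET₀ / [0.0023 × Ra × (Tmean+17.8)] = 4.38 / (0.0023 × 10.91 × 43.55) = 4.0081
ΔT = 4.0081² = 16.065 °C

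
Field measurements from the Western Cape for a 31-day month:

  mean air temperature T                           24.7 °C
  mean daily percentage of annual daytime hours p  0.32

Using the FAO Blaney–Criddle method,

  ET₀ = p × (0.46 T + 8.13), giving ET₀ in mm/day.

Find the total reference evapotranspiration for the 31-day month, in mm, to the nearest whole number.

ET₀ = 0.32 × (0.46 × 24.7 + 8.13) = 0.32 × 19.492 = 6.2374 mm/d
Monthly total = 6.2374 × 31 = 193.359 mm

193 mm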